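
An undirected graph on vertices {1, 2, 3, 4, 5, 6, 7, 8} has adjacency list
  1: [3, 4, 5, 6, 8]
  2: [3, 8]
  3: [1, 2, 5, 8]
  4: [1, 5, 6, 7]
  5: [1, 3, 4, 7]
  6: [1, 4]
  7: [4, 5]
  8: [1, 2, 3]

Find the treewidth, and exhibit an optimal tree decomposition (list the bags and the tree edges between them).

Treewidth 2.
Bags: B1 = {1, 3, 5}  B2 = {1, 4, 5}  B3 = {1, 3, 8}  B4 = {1, 4, 6}  B5 = {4, 5, 7}  B6 = {2, 3, 8}
Tree: B1–B2, B1–B3, B2–B4, B2–B5, B3–B6

Each bag holds 3 vertices, so the decomposition has width 2, which upper-bounds the treewidth. On the other hand G contains the 3-clique {1, 3, 8}. A clique must lie in a single bag of any decomposition, so no decomposition can have width below 2. Combining the bounds, tw(G) = 2.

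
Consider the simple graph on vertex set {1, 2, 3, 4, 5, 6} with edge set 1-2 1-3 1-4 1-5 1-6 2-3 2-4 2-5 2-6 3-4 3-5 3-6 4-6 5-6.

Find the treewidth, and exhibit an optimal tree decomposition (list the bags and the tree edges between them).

Treewidth 4.
One optimal decomposition is:
Bags: B1 = {1, 2, 3, 5, 6}  B2 = {1, 2, 3, 4, 6}
Tree: B1–B2

Each bag holds 5 vertices, so the decomposition has width 4, which upper-bounds the treewidth. On the other hand G contains the 5-clique {1, 2, 3, 4, 6}. A clique must lie in a single bag of any decomposition, so no decomposition can have width below 4. Combining the bounds, tw(G) = 4.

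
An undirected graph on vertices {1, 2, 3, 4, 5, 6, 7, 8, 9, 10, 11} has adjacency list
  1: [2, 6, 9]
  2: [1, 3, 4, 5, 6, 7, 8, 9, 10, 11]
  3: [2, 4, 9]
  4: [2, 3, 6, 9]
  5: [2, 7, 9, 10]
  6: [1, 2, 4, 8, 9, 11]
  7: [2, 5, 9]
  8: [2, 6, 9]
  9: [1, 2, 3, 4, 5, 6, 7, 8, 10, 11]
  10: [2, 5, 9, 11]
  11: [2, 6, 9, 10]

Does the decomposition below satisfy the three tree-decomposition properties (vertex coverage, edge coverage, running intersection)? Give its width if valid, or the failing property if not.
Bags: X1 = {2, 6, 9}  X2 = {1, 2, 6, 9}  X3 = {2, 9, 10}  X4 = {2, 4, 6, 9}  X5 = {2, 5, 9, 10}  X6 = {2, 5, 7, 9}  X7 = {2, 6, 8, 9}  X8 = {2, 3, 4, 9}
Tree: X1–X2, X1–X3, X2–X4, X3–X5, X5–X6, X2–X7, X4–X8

A tree decomposition must satisfy three properties: every vertex lies in some bag; for every edge, both endpoints lie together in some bag; and for every vertex, the bags containing it form a connected subtree. Here vertex 11 appears in no bag, so the decomposition is invalid.

No — vertex 11 appears in no bag.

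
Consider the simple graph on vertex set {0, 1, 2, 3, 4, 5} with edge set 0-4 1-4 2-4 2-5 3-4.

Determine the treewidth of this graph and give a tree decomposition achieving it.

Each bag holds 2 vertices, so the decomposition has width 1, which upper-bounds the treewidth. Any graph with an edge has treewidth ≥ 1, and G has the edge 1–4. Combining the bounds, tw(G) = 1.

Treewidth 1.
One such decomposition:
Bags: B1 = {1, 4}  B2 = {2, 4}  B3 = {0, 4}  B4 = {2, 5}  B5 = {3, 4}
Tree: B1–B2, B2–B3, B2–B4, B1–B5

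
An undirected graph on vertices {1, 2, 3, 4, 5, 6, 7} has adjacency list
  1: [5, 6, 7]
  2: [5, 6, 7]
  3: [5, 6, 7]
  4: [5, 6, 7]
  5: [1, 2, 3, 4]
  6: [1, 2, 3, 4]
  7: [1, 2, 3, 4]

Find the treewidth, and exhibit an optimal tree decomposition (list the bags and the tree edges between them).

Treewidth 3.
One optimal decomposition is:
Bags: B1 = {2, 5, 6, 7}  B2 = {3, 5, 6, 7}  B3 = {1, 5, 6, 7}  B4 = {4, 5, 6, 7}
Tree: B1–B2, B2–B3, B3–B4

Each bag holds 4 vertices, so the decomposition has width 3, which upper-bounds the treewidth. For the lower bound: the 4 vertex sets {2,5}, {3,7}, {6}, {1} are disjoint, each induces a connected subgraph, and every pair is joined by at least one edge of G. Contracting each set to a single vertex therefore yields K_{4} as a minor, and since treewidth is minor-monotone, tw(G) ≥ tw(K_{4}) = 3. Hence tw(G) = 3 exactly.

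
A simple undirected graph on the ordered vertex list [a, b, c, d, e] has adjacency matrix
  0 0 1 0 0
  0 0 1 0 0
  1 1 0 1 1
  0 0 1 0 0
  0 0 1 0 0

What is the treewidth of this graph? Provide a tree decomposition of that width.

Treewidth 1.
Bags: B1 = {c, e}  B2 = {c, d}  B3 = {b, c}  B4 = {a, c}
Tree: B1–B2, B1–B3, B3–B4

Each bag holds 2 vertices, so the decomposition has width 1, which upper-bounds the treewidth. G has an edge, so its treewidth is at least 1. Hence tw(G) = 1 exactly.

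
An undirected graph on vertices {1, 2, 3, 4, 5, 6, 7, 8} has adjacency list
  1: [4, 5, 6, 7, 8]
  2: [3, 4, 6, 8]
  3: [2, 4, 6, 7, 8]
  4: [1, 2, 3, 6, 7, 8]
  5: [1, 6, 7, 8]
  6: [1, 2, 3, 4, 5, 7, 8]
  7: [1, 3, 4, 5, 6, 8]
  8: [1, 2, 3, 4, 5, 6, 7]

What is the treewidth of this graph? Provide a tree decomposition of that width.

Treewidth 4.
One such decomposition:
Bags: B1 = {1, 5, 6, 7, 8}  B2 = {1, 4, 6, 7, 8}  B3 = {3, 4, 6, 7, 8}  B4 = {2, 3, 4, 6, 8}
Tree: B1–B2, B2–B3, B3–B4

The largest bag has 5 vertices, giving width 4; this decomposition certifies tw(G) ≤ 4. On the other hand G contains the 5-clique {1, 4, 6, 7, 8}. A clique must lie in a single bag of any decomposition, so no decomposition can have width below 4. The upper and lower bounds meet at 4, so that is the treewidth.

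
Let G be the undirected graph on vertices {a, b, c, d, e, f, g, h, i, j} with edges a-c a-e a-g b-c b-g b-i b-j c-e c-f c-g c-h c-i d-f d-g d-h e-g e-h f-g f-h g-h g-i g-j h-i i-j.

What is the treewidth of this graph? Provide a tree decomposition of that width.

Each bag holds 4 vertices, so the decomposition has width 3, which upper-bounds the treewidth. On the other hand G contains the 4-clique {d, f, g, h}. A clique must lie in a single bag of any decomposition, so no decomposition can have width below 3. Hence tw(G) = 3 exactly.

Treewidth 3.
One such decomposition:
Bags: B1 = {c, e, g, h}  B2 = {c, g, h, i}  B3 = {c, f, g, h}  B4 = {b, c, g, i}  B5 = {b, g, i, j}  B6 = {a, c, e, g}  B7 = {d, f, g, h}
Tree: B1–B2, B1–B3, B2–B4, B4–B5, B1–B6, B3–B7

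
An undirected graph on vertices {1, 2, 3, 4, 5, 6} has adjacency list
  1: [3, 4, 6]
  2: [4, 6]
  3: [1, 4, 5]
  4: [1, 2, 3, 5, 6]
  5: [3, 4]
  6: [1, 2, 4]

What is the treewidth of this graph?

2

A width-2 tree decomposition is:
Bags: B1 = {1, 4, 6}  B2 = {1, 3, 4}  B3 = {2, 4, 6}  B4 = {3, 4, 5}
Tree: B1–B2, B1–B3, B2–B4
Each bag holds 3 vertices, so the decomposition has width 2, which upper-bounds the treewidth. For the lower bound, the 3 vertices {1, 3, 4} are pairwise adjacent, and any tree decomposition puts a clique entirely inside one bag — forcing width ≥ 2. Combining the bounds, tw(G) = 2.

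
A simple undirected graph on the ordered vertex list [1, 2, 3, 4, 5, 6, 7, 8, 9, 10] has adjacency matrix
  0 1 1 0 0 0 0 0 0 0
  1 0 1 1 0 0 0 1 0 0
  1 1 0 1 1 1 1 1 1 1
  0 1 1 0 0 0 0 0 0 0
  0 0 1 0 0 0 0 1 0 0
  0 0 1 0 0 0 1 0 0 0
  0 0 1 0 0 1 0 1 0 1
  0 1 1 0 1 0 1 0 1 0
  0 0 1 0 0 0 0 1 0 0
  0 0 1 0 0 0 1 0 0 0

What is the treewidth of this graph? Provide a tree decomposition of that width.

The largest bag has 3 vertices, giving width 2; this decomposition certifies tw(G) ≤ 2. On the other hand G contains the 3-clique {1, 2, 3}. A clique must lie in a single bag of any decomposition, so no decomposition can have width below 2. Hence tw(G) = 2 exactly.

Treewidth 2.
One such decomposition:
Bags: B1 = {2, 3, 8}  B2 = {3, 8, 9}  B3 = {3, 7, 8}  B4 = {1, 2, 3}  B5 = {2, 3, 4}  B6 = {3, 5, 8}  B7 = {3, 7, 10}  B8 = {3, 6, 7}
Tree: B1–B2, B2–B3, B1–B4, B1–B5, B1–B6, B3–B7, B7–B8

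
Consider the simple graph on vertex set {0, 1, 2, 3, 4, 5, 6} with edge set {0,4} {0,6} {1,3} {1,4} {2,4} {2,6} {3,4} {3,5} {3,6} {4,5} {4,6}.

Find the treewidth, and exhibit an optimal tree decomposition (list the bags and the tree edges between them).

Treewidth 2.
One such decomposition:
Bags: B1 = {1, 3, 4}  B2 = {3, 4, 5}  B3 = {3, 4, 6}  B4 = {2, 4, 6}  B5 = {0, 4, 6}
Tree: B1–B2, B1–B3, B3–B4, B3–B5

Every bag has size at most 3, so the width is 3 − 1 = 2 and tw(G) ≤ 2. Conversely, {0, 4, 6} is a clique of size 3, and the vertices of any clique must share a bag in every tree decomposition; so some bag has ≥ 3 vertices and tw(G) ≥ 2. The upper and lower bounds meet at 2, so that is the treewidth.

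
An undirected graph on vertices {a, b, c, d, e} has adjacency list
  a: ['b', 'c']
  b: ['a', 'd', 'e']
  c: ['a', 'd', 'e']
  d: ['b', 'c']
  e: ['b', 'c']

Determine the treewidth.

A width-2 tree decomposition is:
Bags: B1 = {b, c, d}  B2 = {a, b, c}  B3 = {b, c, e}
Tree: B1–B2, B2–B3
The largest bag has 3 vertices, giving width 2; this decomposition certifies tw(G) ≤ 2. The edges d–c–a–b–d form a cycle, so G is not a tree and its treewidth is at least 2. Hence tw(G) = 2 exactly.

2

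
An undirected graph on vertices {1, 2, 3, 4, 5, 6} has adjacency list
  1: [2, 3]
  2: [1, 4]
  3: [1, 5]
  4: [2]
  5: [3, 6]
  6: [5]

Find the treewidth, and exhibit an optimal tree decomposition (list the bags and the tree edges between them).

Treewidth 1.
One optimal decomposition is:
Bags: B1 = {5, 6}  B2 = {3, 5}  B3 = {1, 3}  B4 = {1, 2}  B5 = {2, 4}
Tree: B1–B2, B2–B3, B3–B4, B4–B5

Every bag has size at most 2, so the width is 2 − 1 = 1 and tw(G) ≤ 1. Since G has at least one edge (e.g. 6–5), it is not an edgeless graph, so tw(G) ≥ 1. Combining the bounds, tw(G) = 1.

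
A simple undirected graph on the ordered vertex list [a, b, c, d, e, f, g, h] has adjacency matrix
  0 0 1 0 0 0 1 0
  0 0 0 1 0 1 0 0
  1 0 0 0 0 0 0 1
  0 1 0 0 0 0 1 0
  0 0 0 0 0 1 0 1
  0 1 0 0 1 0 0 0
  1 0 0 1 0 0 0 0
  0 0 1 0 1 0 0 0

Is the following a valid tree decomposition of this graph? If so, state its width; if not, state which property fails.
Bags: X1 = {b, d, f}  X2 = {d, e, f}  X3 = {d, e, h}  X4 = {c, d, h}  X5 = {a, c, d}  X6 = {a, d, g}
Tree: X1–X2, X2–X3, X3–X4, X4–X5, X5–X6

Vertex coverage: the bags together contain {a, b, c, d, e, f, g, h}, the full vertex set. Edge coverage: each edge of G has both endpoints in at least one bag. Running intersection: for every vertex, the bags containing it form a connected subtree. All three properties hold, so this is a valid tree decomposition of width max|bag| − 1 = 2, and hence tw(G) ≤ 2.

Yes; width 2.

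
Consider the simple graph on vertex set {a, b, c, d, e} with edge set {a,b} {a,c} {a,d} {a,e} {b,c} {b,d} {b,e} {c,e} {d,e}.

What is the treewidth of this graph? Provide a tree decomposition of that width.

Treewidth 3.
One such decomposition:
Bags: B1 = {a, b, c, e}  B2 = {a, b, d, e}
Tree: B1–B2

The largest bag has 4 vertices, giving width 3; this decomposition certifies tw(G) ≤ 3. For the lower bound, the 4 vertices {a, b, d, e} are pairwise adjacent, and any tree decomposition puts a clique entirely inside one bag — forcing width ≥ 3. The upper and lower bounds meet at 3, so that is the treewidth.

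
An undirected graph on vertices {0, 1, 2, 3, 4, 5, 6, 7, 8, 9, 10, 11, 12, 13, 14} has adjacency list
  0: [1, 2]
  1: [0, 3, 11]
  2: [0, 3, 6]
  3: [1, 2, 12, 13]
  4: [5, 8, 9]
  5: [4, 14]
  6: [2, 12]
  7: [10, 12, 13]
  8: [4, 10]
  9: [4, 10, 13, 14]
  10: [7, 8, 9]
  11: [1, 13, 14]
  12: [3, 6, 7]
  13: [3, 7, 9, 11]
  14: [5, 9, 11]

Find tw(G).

3

A width-3 tree decomposition is:
Bags: B1 = {0, 2, 6, 12}  B2 = {0, 2, 3, 12}  B3 = {0, 1, 3, 12}  B4 = {1, 3, 7, 12}  B5 = {1, 3, 7, 13}  B6 = {1, 7, 11, 13}  B7 = {7, 10, 11, 13}  B8 = {9, 10, 11, 13}  B9 = {9, 10, 11, 14}  B10 = {8, 9, 10, 14}  B11 = {4, 8, 9, 14}  B12 = {4, 5, 8, 14}
Tree: B1–B2, B2–B3, B3–B4, B4–B5, B5–B6, B6–B7, B7–B8, B8–B9, B9–B10, B10–B11, B11–B12
Each bag holds 4 vertices, so the decomposition has width 3, which upper-bounds the treewidth. For the lower bound: the 4 vertex sets {0,2,6}, {12}, {3}, {1,7,11,13} are disjoint, each induces a connected subgraph, and every pair is joined by at least one edge of G. Contracting each set to a single vertex therefore yields K_{4} as a minor, and since treewidth is minor-monotone, tw(G) ≥ tw(K_{4}) = 3. Therefore the treewidth is 3.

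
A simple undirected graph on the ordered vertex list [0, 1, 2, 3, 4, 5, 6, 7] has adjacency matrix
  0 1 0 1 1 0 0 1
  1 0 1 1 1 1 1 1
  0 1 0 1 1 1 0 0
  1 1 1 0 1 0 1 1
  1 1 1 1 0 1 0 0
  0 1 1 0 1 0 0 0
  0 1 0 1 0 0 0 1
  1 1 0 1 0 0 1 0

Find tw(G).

3

A width-3 tree decomposition is:
Bags: B1 = {0, 1, 3, 4}  B2 = {0, 1, 3, 7}  B3 = {1, 3, 6, 7}  B4 = {1, 2, 3, 4}  B5 = {1, 2, 4, 5}
Tree: B1–B2, B2–B3, B1–B4, B4–B5
The largest bag has 4 vertices, giving width 3; this decomposition certifies tw(G) ≤ 3. Conversely, {0, 1, 3, 4} is a clique of size 4, and the vertices of any clique must share a bag in every tree decomposition; so some bag has ≥ 4 vertices and tw(G) ≥ 3. Therefore the treewidth is 3.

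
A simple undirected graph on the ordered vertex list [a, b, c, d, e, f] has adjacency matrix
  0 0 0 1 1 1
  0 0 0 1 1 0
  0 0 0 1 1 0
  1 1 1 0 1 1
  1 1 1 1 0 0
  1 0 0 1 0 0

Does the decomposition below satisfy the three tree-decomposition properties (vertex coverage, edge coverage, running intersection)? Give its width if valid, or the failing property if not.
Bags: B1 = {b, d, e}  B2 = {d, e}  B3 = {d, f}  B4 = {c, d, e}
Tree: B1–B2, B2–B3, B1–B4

No — vertex a appears in no bag.

A tree decomposition must satisfy three properties: every vertex lies in some bag; for every edge, both endpoints lie together in some bag; and for every vertex, the bags containing it form a connected subtree. Here vertex a appears in no bag, so the decomposition is invalid.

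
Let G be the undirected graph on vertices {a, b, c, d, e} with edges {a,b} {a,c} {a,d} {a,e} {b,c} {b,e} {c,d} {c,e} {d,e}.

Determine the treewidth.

A width-3 tree decomposition is:
Bags: B1 = {a, b, c, e}  B2 = {a, c, d, e}
Tree: B1–B2
The largest bag has 4 vertices, giving width 3; this decomposition certifies tw(G) ≤ 3. On the other hand G contains the 4-clique {a, c, d, e}. A clique must lie in a single bag of any decomposition, so no decomposition can have width below 3. Combining the bounds, tw(G) = 3.

3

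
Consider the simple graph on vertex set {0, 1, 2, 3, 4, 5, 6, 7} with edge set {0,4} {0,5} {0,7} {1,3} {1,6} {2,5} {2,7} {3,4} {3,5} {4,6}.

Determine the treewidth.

A width-2 tree decomposition is:
Bags: B1 = {1, 4, 6}  B2 = {1, 3, 4}  B3 = {0, 3, 4}  B4 = {0, 3, 5}  B5 = {0, 5, 7}  B6 = {2, 5, 7}
Tree: B1–B2, B2–B3, B3–B4, B4–B5, B5–B6
Every bag has size at most 3, so the width is 3 − 1 = 2 and tw(G) ≤ 2. The edges 6–1–3–4–6 form a cycle, so G is not a tree and its treewidth is at least 2. The upper and lower bounds meet at 2, so that is the treewidth.

2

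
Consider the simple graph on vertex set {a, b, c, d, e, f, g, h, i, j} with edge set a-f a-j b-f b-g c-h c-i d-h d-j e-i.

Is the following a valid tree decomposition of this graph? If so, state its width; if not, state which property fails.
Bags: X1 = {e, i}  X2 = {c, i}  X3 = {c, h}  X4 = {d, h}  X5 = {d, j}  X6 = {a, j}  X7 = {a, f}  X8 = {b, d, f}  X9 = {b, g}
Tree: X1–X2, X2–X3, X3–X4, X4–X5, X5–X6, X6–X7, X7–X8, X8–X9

A tree decomposition must satisfy three properties: every vertex lies in some bag; for every edge, both endpoints lie together in some bag; and for every vertex, the bags containing it form a connected subtree. Here bags containing vertex d are not connected in the tree, so the decomposition is invalid.

No — bags containing vertex d are not connected in the tree.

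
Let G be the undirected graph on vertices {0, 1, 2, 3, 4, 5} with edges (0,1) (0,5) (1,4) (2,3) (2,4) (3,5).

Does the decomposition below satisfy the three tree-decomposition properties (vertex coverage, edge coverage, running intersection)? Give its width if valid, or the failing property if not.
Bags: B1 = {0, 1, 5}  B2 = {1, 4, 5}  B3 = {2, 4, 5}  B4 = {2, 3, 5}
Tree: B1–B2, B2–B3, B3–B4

Checking the three conditions: (i) the bags cover all of {0, 1, 2, 3, 4, 5}; (ii) for each edge, some bag contains both endpoints; (iii) the bags containing any fixed vertex form a subtree. All hold, so the decomposition is valid with width 3 − 1 = 2.

Yes; width 2.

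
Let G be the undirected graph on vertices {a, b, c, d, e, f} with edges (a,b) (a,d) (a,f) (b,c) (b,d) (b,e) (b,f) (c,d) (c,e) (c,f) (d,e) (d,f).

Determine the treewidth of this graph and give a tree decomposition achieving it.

Every bag has size at most 4, so the width is 4 − 1 = 3 and tw(G) ≤ 3. On the other hand G contains the 4-clique {b, c, d, e}. A clique must lie in a single bag of any decomposition, so no decomposition can have width below 3. Combining the bounds, tw(G) = 3.

Treewidth 3.
One optimal decomposition is:
Bags: B1 = {b, c, d, e}  B2 = {b, c, d, f}  B3 = {a, b, d, f}
Tree: B1–B2, B2–B3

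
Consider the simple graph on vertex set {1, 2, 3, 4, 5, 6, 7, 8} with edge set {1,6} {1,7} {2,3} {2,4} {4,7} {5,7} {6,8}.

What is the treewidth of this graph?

A width-1 tree decomposition is:
Bags: B1 = {1, 6}  B2 = {1, 7}  B3 = {4, 7}  B4 = {2, 4}  B5 = {6, 8}  B6 = {5, 7}  B7 = {2, 3}
Tree: B1–B2, B2–B3, B3–B4, B1–B5, B3–B6, B4–B7
The largest bag has 2 vertices, giving width 1; this decomposition certifies tw(G) ≤ 1. G has an edge, so its treewidth is at least 1. Hence tw(G) = 1 exactly.

1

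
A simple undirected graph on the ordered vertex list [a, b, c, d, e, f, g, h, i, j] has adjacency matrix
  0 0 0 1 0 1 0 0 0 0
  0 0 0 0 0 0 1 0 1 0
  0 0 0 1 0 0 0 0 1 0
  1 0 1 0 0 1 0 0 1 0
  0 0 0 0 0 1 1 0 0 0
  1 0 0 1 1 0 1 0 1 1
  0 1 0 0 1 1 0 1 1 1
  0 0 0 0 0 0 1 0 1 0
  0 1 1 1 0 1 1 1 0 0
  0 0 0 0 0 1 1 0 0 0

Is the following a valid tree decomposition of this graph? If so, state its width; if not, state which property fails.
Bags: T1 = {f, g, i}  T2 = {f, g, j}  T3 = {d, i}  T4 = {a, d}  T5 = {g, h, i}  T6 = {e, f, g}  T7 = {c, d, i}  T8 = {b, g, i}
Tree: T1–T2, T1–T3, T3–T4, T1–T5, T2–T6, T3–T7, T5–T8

A tree decomposition must satisfy three properties: every vertex lies in some bag; for every edge, both endpoints lie together in some bag; and for every vertex, the bags containing it form a connected subtree. Here edge (f,d) lies in no bag, so the decomposition is invalid.

No — edge (f,d) lies in no bag.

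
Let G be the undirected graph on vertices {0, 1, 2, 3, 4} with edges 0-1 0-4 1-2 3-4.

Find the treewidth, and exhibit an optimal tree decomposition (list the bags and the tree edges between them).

The largest bag has 2 vertices, giving width 1; this decomposition certifies tw(G) ≤ 1. G has an edge, so its treewidth is at least 1. Combining the bounds, tw(G) = 1.

Treewidth 1.
One such decomposition:
Bags: B1 = {1, 2}  B2 = {0, 1}  B3 = {0, 4}  B4 = {3, 4}
Tree: B1–B2, B2–B3, B3–B4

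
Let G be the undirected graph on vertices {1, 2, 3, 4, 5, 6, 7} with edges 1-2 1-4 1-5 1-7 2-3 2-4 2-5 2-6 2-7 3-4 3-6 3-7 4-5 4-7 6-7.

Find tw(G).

3

A width-3 tree decomposition is:
Bags: B1 = {1, 2, 4, 7}  B2 = {2, 3, 4, 7}  B3 = {2, 3, 6, 7}  B4 = {1, 2, 4, 5}
Tree: B1–B2, B2–B3, B1–B4
Every bag has size at most 4, so the width is 4 − 1 = 3 and tw(G) ≤ 3. On the other hand G contains the 4-clique {1, 2, 4, 5}. A clique must lie in a single bag of any decomposition, so no decomposition can have width below 3. Hence tw(G) = 3 exactly.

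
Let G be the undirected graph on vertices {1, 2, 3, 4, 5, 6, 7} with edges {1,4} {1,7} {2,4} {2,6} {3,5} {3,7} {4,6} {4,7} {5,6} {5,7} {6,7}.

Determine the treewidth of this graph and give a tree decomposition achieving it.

Every bag has size at most 3, so the width is 3 − 1 = 2 and tw(G) ≤ 2. On the other hand G contains the 3-clique {2, 4, 6}. A clique must lie in a single bag of any decomposition, so no decomposition can have width below 2. Combining the bounds, tw(G) = 2.

Treewidth 2.
One such decomposition:
Bags: B1 = {3, 5, 7}  B2 = {5, 6, 7}  B3 = {4, 6, 7}  B4 = {2, 4, 6}  B5 = {1, 4, 7}
Tree: B1–B2, B2–B3, B3–B4, B3–B5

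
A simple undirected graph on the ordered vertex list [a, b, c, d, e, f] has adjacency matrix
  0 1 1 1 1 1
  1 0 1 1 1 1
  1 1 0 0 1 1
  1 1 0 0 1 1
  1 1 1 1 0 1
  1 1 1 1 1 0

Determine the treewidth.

4

A width-4 tree decomposition is:
Bags: B1 = {a, b, c, e, f}  B2 = {a, b, d, e, f}
Tree: B1–B2
The largest bag has 5 vertices, giving width 4; this decomposition certifies tw(G) ≤ 4. For the lower bound, the 5 vertices {a, b, d, e, f} are pairwise adjacent, and any tree decomposition puts a clique entirely inside one bag — forcing width ≥ 4. Therefore the treewidth is 4.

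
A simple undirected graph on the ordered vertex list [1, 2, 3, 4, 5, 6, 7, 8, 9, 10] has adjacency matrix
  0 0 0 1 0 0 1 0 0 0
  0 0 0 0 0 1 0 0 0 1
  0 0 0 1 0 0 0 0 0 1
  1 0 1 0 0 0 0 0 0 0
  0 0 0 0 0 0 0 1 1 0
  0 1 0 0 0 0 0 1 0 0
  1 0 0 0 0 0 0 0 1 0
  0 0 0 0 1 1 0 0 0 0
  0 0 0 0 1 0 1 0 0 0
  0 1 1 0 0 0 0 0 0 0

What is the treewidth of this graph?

2

A width-2 tree decomposition is:
Bags: B1 = {2, 6, 10}  B2 = {6, 8, 10}  B3 = {5, 8, 10}  B4 = {5, 9, 10}  B5 = {7, 9, 10}  B6 = {1, 7, 10}  B7 = {1, 4, 10}  B8 = {3, 4, 10}
Tree: B1–B2, B2–B3, B3–B4, B4–B5, B5–B6, B6–B7, B7–B8
Every bag has size at most 3, so the width is 3 − 1 = 2 and tw(G) ≤ 2. Since 10–2–6–8–5–9–7–1–4–3–10 is a cycle in G, G is not acyclic. Forests are exactly the graphs of treewidth ≤ 1, so tw(G) ≥ 2. Therefore the treewidth is 2.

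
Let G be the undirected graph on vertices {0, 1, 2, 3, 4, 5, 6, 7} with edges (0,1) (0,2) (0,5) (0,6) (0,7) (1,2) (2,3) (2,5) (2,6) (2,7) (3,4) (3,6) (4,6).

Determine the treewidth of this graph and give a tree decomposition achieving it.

The largest bag has 3 vertices, giving width 2; this decomposition certifies tw(G) ≤ 2. For the lower bound, the 3 vertices {0, 1, 2} are pairwise adjacent, and any tree decomposition puts a clique entirely inside one bag — forcing width ≥ 2. Therefore the treewidth is 2.

Treewidth 2.
One such decomposition:
Bags: B1 = {0, 2, 5}  B2 = {0, 2, 6}  B3 = {0, 1, 2}  B4 = {2, 3, 6}  B5 = {3, 4, 6}  B6 = {0, 2, 7}
Tree: B1–B2, B1–B3, B2–B4, B4–B5, B1–B6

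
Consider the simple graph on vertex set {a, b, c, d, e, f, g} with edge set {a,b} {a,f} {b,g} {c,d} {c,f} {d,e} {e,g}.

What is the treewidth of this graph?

2

A width-2 tree decomposition is:
Bags: B1 = {d, e, g}  B2 = {c, d, g}  B3 = {c, f, g}  B4 = {a, f, g}  B5 = {a, b, g}
Tree: B1–B2, B2–B3, B3–B4, B4–B5
Every bag has size at most 3, so the width is 3 − 1 = 2 and tw(G) ≤ 2. For the lower bound, G contains the cycle g–e–d–c–f–a–b–g, so G is not a forest; only forests have treewidth ≤ 1, hence tw(G) ≥ 2. Hence tw(G) = 2 exactly.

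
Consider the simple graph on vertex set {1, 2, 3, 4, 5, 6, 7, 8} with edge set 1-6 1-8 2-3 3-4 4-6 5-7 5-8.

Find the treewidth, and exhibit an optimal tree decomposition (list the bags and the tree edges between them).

Treewidth 1.
Bags: B1 = {2, 3}  B2 = {3, 4}  B3 = {4, 6}  B4 = {1, 6}  B5 = {1, 8}  B6 = {5, 8}  B7 = {5, 7}
Tree: B1–B2, B2–B3, B3–B4, B4–B5, B5–B6, B6–B7

Every bag has size at most 2, so the width is 2 − 1 = 1 and tw(G) ≤ 1. Any graph with an edge has treewidth ≥ 1, and G has the edge 2–3. Therefore the treewidth is 1.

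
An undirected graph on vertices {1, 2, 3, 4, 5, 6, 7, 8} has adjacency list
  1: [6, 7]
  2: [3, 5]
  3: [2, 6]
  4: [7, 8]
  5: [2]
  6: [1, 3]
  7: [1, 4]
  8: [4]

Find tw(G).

A width-1 tree decomposition is:
Bags: B1 = {4, 8}  B2 = {4, 7}  B3 = {1, 7}  B4 = {1, 6}  B5 = {3, 6}  B6 = {2, 3}  B7 = {2, 5}
Tree: B1–B2, B2–B3, B3–B4, B4–B5, B5–B6, B6–B7
Every bag has size at most 2, so the width is 2 − 1 = 1 and tw(G) ≤ 1. G has an edge, so its treewidth is at least 1. Hence tw(G) = 1 exactly.

1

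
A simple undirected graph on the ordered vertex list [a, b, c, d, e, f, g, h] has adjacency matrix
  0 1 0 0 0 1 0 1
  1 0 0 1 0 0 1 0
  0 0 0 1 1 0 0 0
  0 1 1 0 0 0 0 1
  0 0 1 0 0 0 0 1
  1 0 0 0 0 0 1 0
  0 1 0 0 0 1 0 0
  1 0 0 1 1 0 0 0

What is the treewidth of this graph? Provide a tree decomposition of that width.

Every bag has size at most 3, so the width is 3 − 1 = 2 and tw(G) ≤ 2. For the lower bound, G contains the cycle e–c–d–h–e, so G is not a forest; only forests have treewidth ≤ 1, hence tw(G) ≥ 2. Hence tw(G) = 2 exactly.

Treewidth 2.
Bags: B1 = {c, e, h}  B2 = {c, d, h}  B3 = {a, d, h}  B4 = {a, b, d}  B5 = {a, b, f}  B6 = {b, f, g}
Tree: B1–B2, B2–B3, B3–B4, B4–B5, B5–B6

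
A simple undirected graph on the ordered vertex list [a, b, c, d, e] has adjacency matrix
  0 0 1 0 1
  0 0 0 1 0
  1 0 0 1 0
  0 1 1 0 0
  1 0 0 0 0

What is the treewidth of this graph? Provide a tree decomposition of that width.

Every bag has size at most 2, so the width is 2 − 1 = 1 and tw(G) ≤ 1. Any graph with an edge has treewidth ≥ 1, and G has the edge c–a. Hence tw(G) = 1 exactly.

Treewidth 1.
One optimal decomposition is:
Bags: B1 = {a, c}  B2 = {a, e}  B3 = {c, d}  B4 = {b, d}
Tree: B1–B2, B1–B3, B3–B4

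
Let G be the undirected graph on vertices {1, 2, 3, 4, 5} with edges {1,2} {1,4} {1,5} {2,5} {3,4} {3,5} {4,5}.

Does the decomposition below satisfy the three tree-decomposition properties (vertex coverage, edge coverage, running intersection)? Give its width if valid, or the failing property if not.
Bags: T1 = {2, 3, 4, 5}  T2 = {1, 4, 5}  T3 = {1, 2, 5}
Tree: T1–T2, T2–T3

No — bags containing vertex 2 are not connected in the tree.

A tree decomposition must satisfy three properties: every vertex lies in some bag; for every edge, both endpoints lie together in some bag; and for every vertex, the bags containing it form a connected subtree. Here bags containing vertex 2 are not connected in the tree, so the decomposition is invalid.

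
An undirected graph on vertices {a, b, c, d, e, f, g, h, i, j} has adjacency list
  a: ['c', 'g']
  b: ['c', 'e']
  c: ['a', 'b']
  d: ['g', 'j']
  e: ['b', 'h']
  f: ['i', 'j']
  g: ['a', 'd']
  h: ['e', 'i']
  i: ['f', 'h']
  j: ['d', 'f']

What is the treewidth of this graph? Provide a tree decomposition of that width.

Every bag has size at most 3, so the width is 3 − 1 = 2 and tw(G) ≤ 2. Since a–c–b–e–h–i–f–j–d–g–a is a cycle in G, G is not acyclic. Forests are exactly the graphs of treewidth ≤ 1, so tw(G) ≥ 2. The upper and lower bounds meet at 2, so that is the treewidth.

Treewidth 2.
One optimal decomposition is:
Bags: B1 = {a, b, c}  B2 = {a, b, e}  B3 = {a, e, h}  B4 = {a, h, i}  B5 = {a, f, i}  B6 = {a, f, j}  B7 = {a, d, j}  B8 = {a, d, g}
Tree: B1–B2, B2–B3, B3–B4, B4–B5, B5–B6, B6–B7, B7–B8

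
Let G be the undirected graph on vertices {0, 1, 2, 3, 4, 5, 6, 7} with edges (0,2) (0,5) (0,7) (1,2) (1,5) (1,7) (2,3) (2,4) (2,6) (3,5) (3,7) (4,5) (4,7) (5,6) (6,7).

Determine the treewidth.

A width-3 tree decomposition is:
Bags: B1 = {1, 2, 5, 7}  B2 = {2, 4, 5, 7}  B3 = {2, 5, 6, 7}  B4 = {0, 2, 5, 7}  B5 = {2, 3, 5, 7}
Tree: B1–B2, B2–B3, B3–B4, B4–B5
Each bag holds 4 vertices, so the decomposition has width 3, which upper-bounds the treewidth. For the lower bound: the 4 vertex sets {1,7}, {4,5}, {2}, {6} are disjoint, each induces a connected subgraph, and every pair is joined by at least one edge of G. Contracting each set to a single vertex therefore yields K_{4} as a minor, and since treewidth is minor-monotone, tw(G) ≥ tw(K_{4}) = 3. Hence tw(G) = 3 exactly.

3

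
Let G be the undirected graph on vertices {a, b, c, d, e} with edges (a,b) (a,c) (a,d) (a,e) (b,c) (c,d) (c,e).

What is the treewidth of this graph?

A width-2 tree decomposition is:
Bags: B1 = {a, b, c}  B2 = {a, c, d}  B3 = {a, c, e}
Tree: B1–B2, B1–B3
Every bag has size at most 3, so the width is 3 − 1 = 2 and tw(G) ≤ 2. For the lower bound, the 3 vertices {a, c, d} are pairwise adjacent, and any tree decomposition puts a clique entirely inside one bag — forcing width ≥ 2. Hence tw(G) = 2 exactly.

2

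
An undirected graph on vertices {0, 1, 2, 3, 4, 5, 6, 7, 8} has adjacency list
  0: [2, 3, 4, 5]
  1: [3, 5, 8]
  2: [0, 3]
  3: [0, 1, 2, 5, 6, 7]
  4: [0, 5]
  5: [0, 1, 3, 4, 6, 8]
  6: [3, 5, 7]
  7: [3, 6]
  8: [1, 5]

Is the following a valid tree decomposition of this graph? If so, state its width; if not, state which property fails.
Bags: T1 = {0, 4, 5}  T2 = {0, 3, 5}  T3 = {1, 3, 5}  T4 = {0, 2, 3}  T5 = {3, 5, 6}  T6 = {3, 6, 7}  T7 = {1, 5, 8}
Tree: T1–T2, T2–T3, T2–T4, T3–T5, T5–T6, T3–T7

Every vertex of G appears in some bag (union = {0, 1, 2, 3, 4, 5, 6, 7, 8}); every edge is covered by a bag; and for each vertex v the set of bags containing v is connected in the bag tree. The decomposition is therefore valid. The largest bag has 3 vertices, so the width is 2.

Yes; width 2.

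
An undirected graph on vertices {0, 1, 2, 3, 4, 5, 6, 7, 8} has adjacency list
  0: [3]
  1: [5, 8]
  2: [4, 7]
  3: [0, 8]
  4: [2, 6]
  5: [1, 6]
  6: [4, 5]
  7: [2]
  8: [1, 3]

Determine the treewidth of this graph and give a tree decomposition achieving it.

The largest bag has 2 vertices, giving width 1; this decomposition certifies tw(G) ≤ 1. Since G has at least one edge (e.g. 0–3), it is not an edgeless graph, so tw(G) ≥ 1. Hence tw(G) = 1 exactly.

Treewidth 1.
Bags: B1 = {0, 3}  B2 = {3, 8}  B3 = {1, 8}  B4 = {1, 5}  B5 = {5, 6}  B6 = {4, 6}  B7 = {2, 4}  B8 = {2, 7}
Tree: B1–B2, B2–B3, B3–B4, B4–B5, B5–B6, B6–B7, B7–B8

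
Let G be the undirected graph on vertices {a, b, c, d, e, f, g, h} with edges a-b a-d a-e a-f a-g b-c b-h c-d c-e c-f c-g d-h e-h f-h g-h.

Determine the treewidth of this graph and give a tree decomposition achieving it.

Every bag has size at most 4, so the width is 4 − 1 = 3 and tw(G) ≤ 3. For the lower bound: the 4 vertex sets {a,e}, {d,h}, {c}, {f} are disjoint, each induces a connected subgraph, and every pair is joined by at least one edge of G. Contracting each set to a single vertex therefore yields K_{4} as a minor, and since treewidth is minor-monotone, tw(G) ≥ tw(K_{4}) = 3. Combining the bounds, tw(G) = 3.

Treewidth 3.
One optimal decomposition is:
Bags: B1 = {a, c, e, h}  B2 = {a, c, d, h}  B3 = {a, c, f, h}  B4 = {a, b, c, h}  B5 = {a, c, g, h}
Tree: B1–B2, B2–B3, B3–B4, B4–B5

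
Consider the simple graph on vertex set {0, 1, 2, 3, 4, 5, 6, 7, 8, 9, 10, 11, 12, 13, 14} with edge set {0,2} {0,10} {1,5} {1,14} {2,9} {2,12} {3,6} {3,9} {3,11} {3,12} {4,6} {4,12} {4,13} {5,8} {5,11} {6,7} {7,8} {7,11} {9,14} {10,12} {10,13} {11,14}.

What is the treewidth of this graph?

3

A width-3 tree decomposition is:
Bags: B1 = {0, 2, 10, 13}  B2 = {2, 10, 12, 13}  B3 = {2, 4, 12, 13}  B4 = {2, 4, 9, 12}  B5 = {3, 4, 9, 12}  B6 = {3, 4, 6, 9}  B7 = {3, 6, 9, 14}  B8 = {3, 6, 11, 14}  B9 = {6, 7, 11, 14}  B10 = {1, 7, 11, 14}  B11 = {1, 5, 7, 11}  B12 = {1, 5, 7, 8}
Tree: B1–B2, B2–B3, B3–B4, B4–B5, B5–B6, B6–B7, B7–B8, B8–B9, B9–B10, B10–B11, B11–B12
The largest bag has 4 vertices, giving width 3; this decomposition certifies tw(G) ≤ 3. For the lower bound: the 4 vertex sets {0,10,13}, {2}, {12}, {3,4,6,9} are disjoint, each induces a connected subgraph, and every pair is joined by at least one edge of G. Contracting each set to a single vertex therefore yields K_{4} as a minor, and since treewidth is minor-monotone, tw(G) ≥ tw(K_{4}) = 3. Combining the bounds, tw(G) = 3.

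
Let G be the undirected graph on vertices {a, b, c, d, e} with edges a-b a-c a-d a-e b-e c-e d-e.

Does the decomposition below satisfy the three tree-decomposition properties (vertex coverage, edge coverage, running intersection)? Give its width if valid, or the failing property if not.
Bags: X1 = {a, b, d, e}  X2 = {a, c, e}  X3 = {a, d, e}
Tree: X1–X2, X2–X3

A tree decomposition must satisfy three properties: every vertex lies in some bag; for every edge, both endpoints lie together in some bag; and for every vertex, the bags containing it form a connected subtree. Here bags containing vertex d are not connected in the tree, so the decomposition is invalid.

No — bags containing vertex d are not connected in the tree.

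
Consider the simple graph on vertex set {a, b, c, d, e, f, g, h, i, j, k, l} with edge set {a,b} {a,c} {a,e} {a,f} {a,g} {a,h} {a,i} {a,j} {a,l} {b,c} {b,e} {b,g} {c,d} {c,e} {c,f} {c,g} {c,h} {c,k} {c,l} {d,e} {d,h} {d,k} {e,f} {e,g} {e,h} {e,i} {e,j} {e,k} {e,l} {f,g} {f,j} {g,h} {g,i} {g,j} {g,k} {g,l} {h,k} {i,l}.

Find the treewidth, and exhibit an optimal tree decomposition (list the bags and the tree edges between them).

Treewidth 4.
One optimal decomposition is:
Bags: B1 = {a, c, e, g, h}  B2 = {a, c, e, g, l}  B3 = {a, b, c, e, g}  B4 = {c, e, g, h, k}  B5 = {a, c, e, f, g}  B6 = {a, e, g, i, l}  B7 = {a, e, f, g, j}  B8 = {c, d, e, h, k}
Tree: B1–B2, B1–B3, B1–B4, B1–B5, B2–B6, B5–B7, B4–B8

Every bag has size at most 5, so the width is 5 − 1 = 4 and tw(G) ≤ 4. For the lower bound, the 5 vertices {c, d, e, h, k} are pairwise adjacent, and any tree decomposition puts a clique entirely inside one bag — forcing width ≥ 4. Combining the bounds, tw(G) = 4.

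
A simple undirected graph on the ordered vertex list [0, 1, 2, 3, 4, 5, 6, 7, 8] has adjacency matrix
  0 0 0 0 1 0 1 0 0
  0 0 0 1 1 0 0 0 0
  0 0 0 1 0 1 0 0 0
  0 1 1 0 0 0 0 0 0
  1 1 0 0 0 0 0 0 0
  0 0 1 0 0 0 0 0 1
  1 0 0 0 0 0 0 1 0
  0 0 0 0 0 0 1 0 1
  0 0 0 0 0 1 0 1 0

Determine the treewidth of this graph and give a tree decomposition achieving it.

The largest bag has 3 vertices, giving width 2; this decomposition certifies tw(G) ≤ 2. For the lower bound, G contains the cycle 8–7–6–0–4–1–3–2–5–8, so G is not a forest; only forests have treewidth ≤ 1, hence tw(G) ≥ 2. The upper and lower bounds meet at 2, so that is the treewidth.

Treewidth 2.
One such decomposition:
Bags: B1 = {6, 7, 8}  B2 = {0, 6, 8}  B3 = {0, 4, 8}  B4 = {1, 4, 8}  B5 = {1, 3, 8}  B6 = {2, 3, 8}  B7 = {2, 5, 8}
Tree: B1–B2, B2–B3, B3–B4, B4–B5, B5–B6, B6–B7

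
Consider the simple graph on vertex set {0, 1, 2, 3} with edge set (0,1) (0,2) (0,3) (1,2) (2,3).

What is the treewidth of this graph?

A width-2 tree decomposition is:
Bags: B1 = {0, 1, 2}  B2 = {0, 2, 3}
Tree: B1–B2
Every bag has size at most 3, so the width is 3 − 1 = 2 and tw(G) ≤ 2. For the lower bound, the 3 vertices {0, 1, 2} are pairwise adjacent, and any tree decomposition puts a clique entirely inside one bag — forcing width ≥ 2. The upper and lower bounds meet at 2, so that is the treewidth.

2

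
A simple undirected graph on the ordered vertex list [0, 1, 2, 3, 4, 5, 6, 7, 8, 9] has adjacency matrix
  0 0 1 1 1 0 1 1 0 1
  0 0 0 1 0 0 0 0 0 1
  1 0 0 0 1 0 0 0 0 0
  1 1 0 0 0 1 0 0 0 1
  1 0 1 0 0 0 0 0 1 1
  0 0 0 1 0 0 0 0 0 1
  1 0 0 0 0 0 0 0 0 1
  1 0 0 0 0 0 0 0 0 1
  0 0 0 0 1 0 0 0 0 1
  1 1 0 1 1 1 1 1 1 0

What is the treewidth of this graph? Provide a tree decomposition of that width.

Treewidth 2.
One optimal decomposition is:
Bags: B1 = {0, 3, 9}  B2 = {3, 5, 9}  B3 = {0, 4, 9}  B4 = {0, 2, 4}  B5 = {1, 3, 9}  B6 = {0, 7, 9}  B7 = {4, 8, 9}  B8 = {0, 6, 9}
Tree: B1–B2, B1–B3, B3–B4, B1–B5, B3–B6, B3–B7, B1–B8

The largest bag has 3 vertices, giving width 2; this decomposition certifies tw(G) ≤ 2. On the other hand G contains the 3-clique {0, 3, 9}. A clique must lie in a single bag of any decomposition, so no decomposition can have width below 2. Hence tw(G) = 2 exactly.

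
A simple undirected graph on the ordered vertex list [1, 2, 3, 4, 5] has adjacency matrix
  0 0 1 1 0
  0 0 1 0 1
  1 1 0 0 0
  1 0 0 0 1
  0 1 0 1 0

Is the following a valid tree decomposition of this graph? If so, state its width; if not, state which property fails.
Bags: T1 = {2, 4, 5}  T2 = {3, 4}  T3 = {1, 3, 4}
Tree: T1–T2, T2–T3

A tree decomposition must satisfy three properties: every vertex lies in some bag; for every edge, both endpoints lie together in some bag; and for every vertex, the bags containing it form a connected subtree. Here edge (2,3) lies in no bag, so the decomposition is invalid.

No — edge (2,3) lies in no bag.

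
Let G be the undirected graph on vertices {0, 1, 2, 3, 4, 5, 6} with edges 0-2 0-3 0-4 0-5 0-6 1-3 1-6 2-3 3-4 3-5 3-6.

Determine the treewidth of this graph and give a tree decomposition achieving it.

Treewidth 2.
One such decomposition:
Bags: B1 = {0, 2, 3}  B2 = {0, 3, 6}  B3 = {1, 3, 6}  B4 = {0, 3, 5}  B5 = {0, 3, 4}
Tree: B1–B2, B2–B3, B1–B4, B2–B5

The largest bag has 3 vertices, giving width 2; this decomposition certifies tw(G) ≤ 2. On the other hand G contains the 3-clique {0, 2, 3}. A clique must lie in a single bag of any decomposition, so no decomposition can have width below 2. Hence tw(G) = 2 exactly.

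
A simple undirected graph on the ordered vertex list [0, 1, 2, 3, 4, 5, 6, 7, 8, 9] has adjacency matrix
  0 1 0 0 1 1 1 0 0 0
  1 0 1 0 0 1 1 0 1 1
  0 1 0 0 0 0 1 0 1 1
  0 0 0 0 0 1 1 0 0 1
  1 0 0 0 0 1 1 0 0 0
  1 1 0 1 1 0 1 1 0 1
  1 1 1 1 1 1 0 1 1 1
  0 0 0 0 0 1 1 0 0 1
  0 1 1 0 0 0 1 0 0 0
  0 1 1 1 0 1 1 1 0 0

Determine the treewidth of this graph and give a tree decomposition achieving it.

Treewidth 3.
One optimal decomposition is:
Bags: B1 = {0, 1, 5, 6}  B2 = {0, 4, 5, 6}  B3 = {1, 5, 6, 9}  B4 = {1, 2, 6, 9}  B5 = {1, 2, 6, 8}  B6 = {5, 6, 7, 9}  B7 = {3, 5, 6, 9}
Tree: B1–B2, B1–B3, B3–B4, B4–B5, B3–B6, B3–B7

Each bag holds 4 vertices, so the decomposition has width 3, which upper-bounds the treewidth. For the lower bound, the 4 vertices {1, 2, 6, 8} are pairwise adjacent, and any tree decomposition puts a clique entirely inside one bag — forcing width ≥ 3. Hence tw(G) = 3 exactly.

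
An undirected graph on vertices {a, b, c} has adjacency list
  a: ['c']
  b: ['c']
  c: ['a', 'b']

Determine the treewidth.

1

A width-1 tree decomposition is:
Bags: B1 = {b, c}  B2 = {a, c}
Tree: B1–B2
Each bag holds 2 vertices, so the decomposition has width 1, which upper-bounds the treewidth. Any graph with an edge has treewidth ≥ 1, and G has the edge c–b. Hence tw(G) = 1 exactly.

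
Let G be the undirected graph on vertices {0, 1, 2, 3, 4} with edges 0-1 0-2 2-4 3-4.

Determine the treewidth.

1

A width-1 tree decomposition is:
Bags: B1 = {3, 4}  B2 = {2, 4}  B3 = {0, 2}  B4 = {0, 1}
Tree: B1–B2, B2–B3, B3–B4
The largest bag has 2 vertices, giving width 1; this decomposition certifies tw(G) ≤ 1. G has an edge, so its treewidth is at least 1. Combining the bounds, tw(G) = 1.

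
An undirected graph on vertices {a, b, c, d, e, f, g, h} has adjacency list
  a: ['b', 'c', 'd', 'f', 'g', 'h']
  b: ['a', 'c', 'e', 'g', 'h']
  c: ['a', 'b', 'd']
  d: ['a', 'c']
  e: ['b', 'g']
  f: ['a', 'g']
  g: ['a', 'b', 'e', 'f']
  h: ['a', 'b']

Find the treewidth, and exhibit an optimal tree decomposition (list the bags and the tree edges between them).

Treewidth 2.
One such decomposition:
Bags: B1 = {a, f, g}  B2 = {a, b, g}  B3 = {b, e, g}  B4 = {a, b, c}  B5 = {a, c, d}  B6 = {a, b, h}
Tree: B1–B2, B2–B3, B2–B4, B4–B5, B2–B6

Every bag has size at most 3, so the width is 3 − 1 = 2 and tw(G) ≤ 2. On the other hand G contains the 3-clique {b, e, g}. A clique must lie in a single bag of any decomposition, so no decomposition can have width below 2. Hence tw(G) = 2 exactly.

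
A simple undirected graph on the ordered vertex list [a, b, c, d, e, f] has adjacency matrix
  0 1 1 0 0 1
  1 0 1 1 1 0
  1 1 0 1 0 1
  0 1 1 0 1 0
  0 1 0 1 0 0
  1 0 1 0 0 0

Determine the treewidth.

A width-2 tree decomposition is:
Bags: B1 = {a, c, f}  B2 = {a, b, c}  B3 = {b, c, d}  B4 = {b, d, e}
Tree: B1–B2, B2–B3, B3–B4
Each bag holds 3 vertices, so the decomposition has width 2, which upper-bounds the treewidth. Conversely, {b, d, e} is a clique of size 3, and the vertices of any clique must share a bag in every tree decomposition; so some bag has ≥ 3 vertices and tw(G) ≥ 2. The upper and lower bounds meet at 2, so that is the treewidth.

2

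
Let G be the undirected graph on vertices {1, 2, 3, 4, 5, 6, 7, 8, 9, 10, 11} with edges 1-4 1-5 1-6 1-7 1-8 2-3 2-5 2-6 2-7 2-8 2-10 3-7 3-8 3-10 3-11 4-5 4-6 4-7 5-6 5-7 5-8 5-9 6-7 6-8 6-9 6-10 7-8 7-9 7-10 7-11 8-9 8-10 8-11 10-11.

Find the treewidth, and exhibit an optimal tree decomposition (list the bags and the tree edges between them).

Treewidth 4.
One optimal decomposition is:
Bags: B1 = {2, 3, 7, 8, 10}  B2 = {3, 7, 8, 10, 11}  B3 = {2, 6, 7, 8, 10}  B4 = {2, 5, 6, 7, 8}  B5 = {1, 5, 6, 7, 8}  B6 = {1, 4, 5, 6, 7}  B7 = {5, 6, 7, 8, 9}
Tree: B1–B2, B1–B3, B3–B4, B4–B5, B5–B6, B5–B7

Every bag has size at most 5, so the width is 5 − 1 = 4 and tw(G) ≤ 4. On the other hand G contains the 5-clique {3, 7, 8, 10, 11}. A clique must lie in a single bag of any decomposition, so no decomposition can have width below 4. Combining the bounds, tw(G) = 4.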